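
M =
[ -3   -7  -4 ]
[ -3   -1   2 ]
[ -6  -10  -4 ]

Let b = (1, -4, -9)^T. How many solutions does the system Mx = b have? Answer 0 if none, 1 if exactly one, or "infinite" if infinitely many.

0

Row reduce the augmented matrix [M | b].
R2 ← R2 − R1: [0, 6, 6, -5]
R3 ← R3 − (2)·R1: [0, 4, 4, -11]
R3 ← R3 − (2/3)·R2: [0, 0, 0, -23/3]
The echelon form has 3 nonzero rows; the last pivot sits in the augmented column, so rank(M) = 2 but rank([M|b]) = 3.
Since the ranks differ, the system is inconsistent.
It has no solutions.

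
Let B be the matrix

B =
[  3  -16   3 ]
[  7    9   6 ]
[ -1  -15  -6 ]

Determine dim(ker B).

0

Row reduce to echelon form.
R2 ← R2 − (7/3)·R1: [0, 139/3, -1]
R3 ← R3 + (1/3)·R1: [0, -61/3, -5]
R3 ← R3 + (61/139)·R2: [0, 0, -756/139]
3 nonzero rows, so rank(B) = 3.
B has 3 columns; by rank–nullity, nullity = 3 − 3 = 0.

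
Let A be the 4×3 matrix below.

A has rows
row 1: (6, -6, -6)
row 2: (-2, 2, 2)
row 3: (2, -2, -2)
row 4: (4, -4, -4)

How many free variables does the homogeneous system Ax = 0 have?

2

Row reduce to echelon form.
R2 ← R2 + (1/3)·R1: [0, 0, 0]
R3 ← R3 − (1/3)·R1: [0, 0, 0]
R4 ← R4 − (2/3)·R1: [0, 0, 0]
1 nonzero row, so rank(A) = 1.
A has 3 columns; by rank–nullity, nullity = 3 − 1 = 2.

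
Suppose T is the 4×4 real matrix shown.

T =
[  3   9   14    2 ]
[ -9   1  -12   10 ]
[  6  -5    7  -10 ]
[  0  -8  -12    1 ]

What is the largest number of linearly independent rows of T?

Row reduce to echelon form.
R2 ← R2 + (3)·R1: [0, 28, 30, 16]
R3 ← R3 − (2)·R1: [0, -23, -21, -14]
R3 ← R3 + (23/28)·R2: [0, 0, 51/14, -6/7]
R4 ← R4 + (2/7)·R2: [0, 0, -24/7, 39/7]
R4 ← R4 + (16/17)·R3: [0, 0, 0, 81/17]
Echelon form has 4 nonzero rows, so rank(T) = 4.
The rank gives the maximum number of linearly independent rows: 4.

4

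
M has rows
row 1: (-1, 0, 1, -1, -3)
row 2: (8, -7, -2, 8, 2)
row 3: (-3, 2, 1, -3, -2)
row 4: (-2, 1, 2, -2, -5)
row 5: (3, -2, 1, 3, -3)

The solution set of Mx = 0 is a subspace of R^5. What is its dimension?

2

Row reduce to echelon form.
R2 ← R2 + (8)·R1: [0, -7, 6, 0, -22]
R3 ← R3 − (3)·R1: [0, 2, -2, 0, 7]
R4 ← R4 − (2)·R1: [0, 1, 0, 0, 1]
R5 ← R5 + (3)·R1: [0, -2, 4, 0, -12]
R3 ← R3 + (2/7)·R2: [0, 0, -2/7, 0, 5/7]
R4 ← R4 + (1/7)·R2: [0, 0, 6/7, 0, -15/7]
R5 ← R5 − (2/7)·R2: [0, 0, 16/7, 0, -40/7]
R4 ← R4 + (3)·R3: [0, 0, 0, 0, 0]
R5 ← R5 + (8)·R3: [0, 0, 0, 0, 0]
3 nonzero rows, so rank(M) = 3.
M has 5 columns; by rank–nullity, nullity = 5 − 3 = 2.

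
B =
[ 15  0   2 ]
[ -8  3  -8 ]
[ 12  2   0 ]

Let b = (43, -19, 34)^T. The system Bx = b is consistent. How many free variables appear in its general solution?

Row reduce the augmented matrix [B | b].
R2 ← R2 + (8/15)·R1: [0, 3, -104/15, 59/15]
R3 ← R3 − (4/5)·R1: [0, 2, -8/5, -2/5]
R3 ← R3 − (2/3)·R2: [0, 0, 136/45, -136/45]
The echelon form has 3 nonzero rows, and every pivot lies in the first 3 columns, so rank(B) = rank([B|b]) = 3.
The system is consistent.
Free variables = (unknowns) − (rank) = 3 − 3 = 0.

0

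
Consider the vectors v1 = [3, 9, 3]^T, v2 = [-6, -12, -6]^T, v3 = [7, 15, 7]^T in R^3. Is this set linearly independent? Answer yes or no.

Form the matrix with these vectors as rows and row reduce.
R2 ← R2 + (2)·R1: [0, 6, 0]
R3 ← R3 − (7/3)·R1: [0, -6, 0]
R3 ← R3 + R2: [0, 0, 0]
2 nonzero rows, so the 3 vectors span a space of dimension 2.
Since 2 < 3, the vectors are linearly dependent.

no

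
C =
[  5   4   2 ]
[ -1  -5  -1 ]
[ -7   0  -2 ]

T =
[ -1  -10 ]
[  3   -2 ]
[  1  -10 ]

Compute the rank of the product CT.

2

First compute CT:
[[  9, -78],
 [-15,  30],
 [  5,  90]]
Now row reduce the product.
R2 ← R2 + (5/3)·R1: [0, -100]
R3 ← R3 − (5/9)·R1: [0, 400/3]
R3 ← R3 + (4/3)·R2: [0, 0]
2 nonzero rows, so rank(CT) = 2.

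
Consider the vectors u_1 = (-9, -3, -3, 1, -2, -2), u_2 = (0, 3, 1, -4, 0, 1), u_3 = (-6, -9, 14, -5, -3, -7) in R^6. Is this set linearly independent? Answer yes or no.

yes

Form the matrix with these vectors as rows and row reduce.
R3 ← R3 − (2/3)·R1: [0, -7, 16, -17/3, -5/3, -17/3]
R3 ← R3 + (7/3)·R2: [0, 0, 55/3, -15, -5/3, -10/3]
3 nonzero rows, so the 3 vectors span a space of dimension 3.
Since 3 = 3, the vectors are linearly independent.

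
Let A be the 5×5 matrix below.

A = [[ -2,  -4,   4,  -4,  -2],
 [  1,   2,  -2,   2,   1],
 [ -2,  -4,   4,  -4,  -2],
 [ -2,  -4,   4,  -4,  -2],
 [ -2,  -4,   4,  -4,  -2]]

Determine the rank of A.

Row reduce to echelon form.
R2 ← R2 + (1/2)·R1: [0, 0, 0, 0, 0]
R3 ← R3 − R1: [0, 0, 0, 0, 0]
R4 ← R4 − R1: [0, 0, 0, 0, 0]
R5 ← R5 − R1: [0, 0, 0, 0, 0]
Echelon form has 1 nonzero row, so rank(A) = 1.

1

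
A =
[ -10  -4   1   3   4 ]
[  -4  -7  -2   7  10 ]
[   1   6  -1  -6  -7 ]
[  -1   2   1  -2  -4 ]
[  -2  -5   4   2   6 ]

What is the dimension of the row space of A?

5

Row reduce to echelon form.
R2 ← R2 − (2/5)·R1: [0, -27/5, -12/5, 29/5, 42/5]
R3 ← R3 + (1/10)·R1: [0, 28/5, -9/10, -57/10, -33/5]
R4 ← R4 − (1/10)·R1: [0, 12/5, 9/10, -23/10, -22/5]
R5 ← R5 − (1/5)·R1: [0, -21/5, 19/5, 7/5, 26/5]
R3 ← R3 + (28/27)·R2: [0, 0, -61/18, 17/54, 19/9]
R4 ← R4 + (4/9)·R2: [0, 0, -1/6, 5/18, -2/3]
R5 ← R5 − (7/9)·R2: [0, 0, 17/3, -28/9, -4/3]
R4 ← R4 − (3/61)·R3: [0, 0, 0, 16/61, -47/61]
R5 ← R5 + (102/61)·R3: [0, 0, 0, -473/183, 134/61]
R5 ← R5 + (473/48)·R4: [0, 0, 0, 0, -259/48]
Echelon form has 5 nonzero rows, so rank(A) = 5.
The row space has dimension equal to the rank: 5.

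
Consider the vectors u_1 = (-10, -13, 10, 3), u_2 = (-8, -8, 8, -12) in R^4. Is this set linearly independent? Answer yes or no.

Form the matrix with these vectors as rows and row reduce.
R2 ← R2 − (4/5)·R1: [0, 12/5, 0, -72/5]
2 nonzero rows, so the 2 vectors span a space of dimension 2.
Since 2 = 2, the vectors are linearly independent.

yes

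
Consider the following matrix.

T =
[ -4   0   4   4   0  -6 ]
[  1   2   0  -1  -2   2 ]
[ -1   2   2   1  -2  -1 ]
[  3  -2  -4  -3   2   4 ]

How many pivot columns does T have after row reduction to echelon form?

2

Row reduce to echelon form.
R2 ← R2 + (1/4)·R1: [0, 2, 1, 0, -2, 1/2]
R3 ← R3 − (1/4)·R1: [0, 2, 1, 0, -2, 1/2]
R4 ← R4 + (3/4)·R1: [0, -2, -1, 0, 2, -1/2]
R3 ← R3 − R2: [0, 0, 0, 0, 0, 0]
R4 ← R4 + R2: [0, 0, 0, 0, 0, 0]
Echelon form has 2 nonzero rows, so rank(T) = 2.
Each nonzero row contributes one pivot column: 2 pivot columns.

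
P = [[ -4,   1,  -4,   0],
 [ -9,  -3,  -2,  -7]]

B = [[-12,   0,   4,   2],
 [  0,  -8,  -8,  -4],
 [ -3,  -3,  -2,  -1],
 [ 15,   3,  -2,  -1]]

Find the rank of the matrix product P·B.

2

First compute PB:
[[ 60,   4, -16,  -8],
 [  9,   9,   6,   3]]
Now row reduce the product.
R2 ← R2 − (3/20)·R1: [0, 42/5, 42/5, 21/5]
2 nonzero rows, so rank(PB) = 2.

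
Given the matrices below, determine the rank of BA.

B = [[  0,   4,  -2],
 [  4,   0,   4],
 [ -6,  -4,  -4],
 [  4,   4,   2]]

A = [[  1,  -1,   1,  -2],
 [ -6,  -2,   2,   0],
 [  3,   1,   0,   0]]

2

First compute BA:
[[-30, -10,   8,   0],
 [ 16,   0,   4,  -8],
 [  6,  10, -14,  12],
 [-14, -10,  12,  -8]]
Now row reduce the product.
R2 ← R2 + (8/15)·R1: [0, -16/3, 124/15, -8]
R3 ← R3 + (1/5)·R1: [0, 8, -62/5, 12]
R4 ← R4 − (7/15)·R1: [0, -16/3, 124/15, -8]
R3 ← R3 + (3/2)·R2: [0, 0, 0, 0]
R4 ← R4 − R2: [0, 0, 0, 0]
2 nonzero rows, so rank(BA) = 2.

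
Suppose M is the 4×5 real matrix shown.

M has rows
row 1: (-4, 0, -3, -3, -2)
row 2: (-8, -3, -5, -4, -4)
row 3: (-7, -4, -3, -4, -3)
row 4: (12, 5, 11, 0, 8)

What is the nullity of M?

2

Row reduce to echelon form.
R2 ← R2 − (2)·R1: [0, -3, 1, 2, 0]
R3 ← R3 − (7/4)·R1: [0, -4, 9/4, 5/4, 1/2]
R4 ← R4 + (3)·R1: [0, 5, 2, -9, 2]
R3 ← R3 − (4/3)·R2: [0, 0, 11/12, -17/12, 1/2]
R4 ← R4 + (5/3)·R2: [0, 0, 11/3, -17/3, 2]
R4 ← R4 − (4)·R3: [0, 0, 0, 0, 0]
3 nonzero rows, so rank(M) = 3.
M has 5 columns; by rank–nullity, nullity = 5 − 3 = 2.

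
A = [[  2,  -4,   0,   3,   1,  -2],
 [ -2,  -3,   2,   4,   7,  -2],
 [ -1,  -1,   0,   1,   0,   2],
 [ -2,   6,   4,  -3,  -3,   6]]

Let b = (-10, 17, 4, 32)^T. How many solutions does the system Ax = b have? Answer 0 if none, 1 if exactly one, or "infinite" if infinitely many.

infinite

Row reduce the augmented matrix [A | b].
R2 ← R2 + R1: [0, -7, 2, 7, 8, -4, 7]
R3 ← R3 + (1/2)·R1: [0, -3, 0, 5/2, 1/2, 1, -1]
R4 ← R4 + R1: [0, 2, 4, 0, -2, 4, 22]
R3 ← R3 − (3/7)·R2: [0, 0, -6/7, -1/2, -41/14, 19/7, -4]
R4 ← R4 + (2/7)·R2: [0, 0, 32/7, 2, 2/7, 20/7, 24]
R4 ← R4 + (16/3)·R3: [0, 0, 0, -2/3, -46/3, 52/3, 8/3]
The echelon form has 4 nonzero rows, and every pivot lies in the first 6 columns, so rank(A) = rank([A|b]) = 4.
The system is consistent.
rank = 4 < 6 unknowns, so there are infinitely many solutions.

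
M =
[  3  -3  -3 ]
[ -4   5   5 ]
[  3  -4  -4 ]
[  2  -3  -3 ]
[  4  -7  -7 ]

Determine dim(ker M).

Row reduce to echelon form.
R2 ← R2 + (4/3)·R1: [0, 1, 1]
R3 ← R3 − R1: [0, -1, -1]
R4 ← R4 − (2/3)·R1: [0, -1, -1]
R5 ← R5 − (4/3)·R1: [0, -3, -3]
R3 ← R3 + R2: [0, 0, 0]
R4 ← R4 + R2: [0, 0, 0]
R5 ← R5 + (3)·R2: [0, 0, 0]
2 nonzero rows, so rank(M) = 2.
M has 3 columns; by rank–nullity, nullity = 3 − 2 = 1.

1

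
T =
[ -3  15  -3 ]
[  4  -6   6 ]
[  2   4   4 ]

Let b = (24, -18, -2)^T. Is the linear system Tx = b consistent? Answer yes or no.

yes

Row reduce the augmented matrix [T | b].
R2 ← R2 + (4/3)·R1: [0, 14, 2, 14]
R3 ← R3 + (2/3)·R1: [0, 14, 2, 14]
R3 ← R3 − R2: [0, 0, 0, 0]
The echelon form has 2 nonzero rows, and every pivot lies in the first 3 columns, so rank(T) = rank([T|b]) = 2.
The system is consistent.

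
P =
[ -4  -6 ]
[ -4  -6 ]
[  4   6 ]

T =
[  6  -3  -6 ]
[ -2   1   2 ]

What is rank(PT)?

First compute PT:
[[-12,   6,  12],
 [-12,   6,  12],
 [ 12,  -6, -12]]
Now row reduce the product.
R2 ← R2 − R1: [0, 0, 0]
R3 ← R3 + R1: [0, 0, 0]
1 nonzero row, so rank(PT) = 1.

1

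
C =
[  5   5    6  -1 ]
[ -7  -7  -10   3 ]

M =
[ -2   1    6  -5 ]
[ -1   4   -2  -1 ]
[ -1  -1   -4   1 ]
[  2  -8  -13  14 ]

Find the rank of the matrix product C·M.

First compute CM:
[[-23,  27,   9, -38],
 [ 37, -49, -27,  74]]
Now row reduce the product.
R2 ← R2 + (37/23)·R1: [0, -128/23, -288/23, 296/23]
2 nonzero rows, so rank(CM) = 2.

2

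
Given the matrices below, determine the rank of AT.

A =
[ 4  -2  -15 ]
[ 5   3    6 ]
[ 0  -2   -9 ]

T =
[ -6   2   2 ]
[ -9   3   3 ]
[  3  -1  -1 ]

1

First compute AT:
[[-51,  17,  17],
 [-39,  13,  13],
 [ -9,   3,   3]]
Now row reduce the product.
R2 ← R2 − (13/17)·R1: [0, 0, 0]
R3 ← R3 − (3/17)·R1: [0, 0, 0]
1 nonzero row, so rank(AT) = 1.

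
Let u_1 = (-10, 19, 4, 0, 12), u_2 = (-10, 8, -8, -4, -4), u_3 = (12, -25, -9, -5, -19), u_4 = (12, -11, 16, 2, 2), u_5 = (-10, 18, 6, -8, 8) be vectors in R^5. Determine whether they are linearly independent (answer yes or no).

no

Form the matrix with these vectors as rows and row reduce.
R2 ← R2 − R1: [0, -11, -12, -4, -16]
R3 ← R3 + (6/5)·R1: [0, -11/5, -21/5, -5, -23/5]
R4 ← R4 + (6/5)·R1: [0, 59/5, 104/5, 2, 82/5]
R5 ← R5 − R1: [0, -1, 2, -8, -4]
R3 ← R3 − (1/5)·R2: [0, 0, -9/5, -21/5, -7/5]
R4 ← R4 + (59/55)·R2: [0, 0, 436/55, -126/55, -42/55]
R5 ← R5 − (1/11)·R2: [0, 0, 34/11, -84/11, -28/11]
R4 ← R4 + (436/99)·R3: [0, 0, 0, -686/33, -686/99]
R5 ← R5 + (170/99)·R3: [0, 0, 0, -490/33, -490/99]
R5 ← R5 − (5/7)·R4: [0, 0, 0, 0, 0]
4 nonzero rows, so the 5 vectors span a space of dimension 4.
Since 4 < 5, the vectors are linearly dependent.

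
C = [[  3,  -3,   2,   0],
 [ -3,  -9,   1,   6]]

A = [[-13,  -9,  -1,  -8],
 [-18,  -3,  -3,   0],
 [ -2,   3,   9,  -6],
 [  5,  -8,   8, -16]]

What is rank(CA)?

2

First compute CA:
[[ 11, -12,  24, -36],
 [229,   9,  87, -78]]
Now row reduce the product.
R2 ← R2 − (229/11)·R1: [0, 2847/11, -4539/11, 7386/11]
2 nonzero rows, so rank(CA) = 2.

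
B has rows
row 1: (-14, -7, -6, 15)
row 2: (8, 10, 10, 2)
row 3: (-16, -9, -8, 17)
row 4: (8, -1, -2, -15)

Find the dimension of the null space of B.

Row reduce to echelon form.
R2 ← R2 + (4/7)·R1: [0, 6, 46/7, 74/7]
R3 ← R3 − (8/7)·R1: [0, -1, -8/7, -1/7]
R4 ← R4 + (4/7)·R1: [0, -5, -38/7, -45/7]
R3 ← R3 + (1/6)·R2: [0, 0, -1/21, 34/21]
R4 ← R4 + (5/6)·R2: [0, 0, 1/21, 50/21]
R4 ← R4 + R3: [0, 0, 0, 4]
4 nonzero rows, so rank(B) = 4.
B has 4 columns; by rank–nullity, nullity = 4 − 4 = 0.

0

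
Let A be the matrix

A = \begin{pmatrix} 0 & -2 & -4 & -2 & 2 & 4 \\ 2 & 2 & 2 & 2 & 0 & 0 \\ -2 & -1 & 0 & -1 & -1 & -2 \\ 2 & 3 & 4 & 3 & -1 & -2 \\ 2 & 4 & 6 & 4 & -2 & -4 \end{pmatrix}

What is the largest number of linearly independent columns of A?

2

Row reduce to echelon form.
Swap R1 ↔ R2
R3 ← R3 + R1: [0, 1, 2, 1, -1, -2]
R4 ← R4 − R1: [0, 1, 2, 1, -1, -2]
R5 ← R5 − R1: [0, 2, 4, 2, -2, -4]
R3 ← R3 + (1/2)·R2: [0, 0, 0, 0, 0, 0]
R4 ← R4 + (1/2)·R2: [0, 0, 0, 0, 0, 0]
R5 ← R5 + R2: [0, 0, 0, 0, 0, 0]
Echelon form has 2 nonzero rows, so rank(A) = 2.
The rank gives the maximum number of linearly independent columns: 2.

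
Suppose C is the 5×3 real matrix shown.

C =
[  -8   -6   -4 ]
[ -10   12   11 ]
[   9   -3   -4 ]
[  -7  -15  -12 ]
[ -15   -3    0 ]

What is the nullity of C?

Row reduce to echelon form.
R2 ← R2 − (5/4)·R1: [0, 39/2, 16]
R3 ← R3 + (9/8)·R1: [0, -39/4, -17/2]
R4 ← R4 − (7/8)·R1: [0, -39/4, -17/2]
R5 ← R5 − (15/8)·R1: [0, 33/4, 15/2]
R3 ← R3 + (1/2)·R2: [0, 0, -1/2]
R4 ← R4 + (1/2)·R2: [0, 0, -1/2]
R5 ← R5 − (11/26)·R2: [0, 0, 19/26]
R4 ← R4 − R3: [0, 0, 0]
R5 ← R5 + (19/13)·R3: [0, 0, 0]
3 nonzero rows, so rank(C) = 3.
C has 3 columns; by rank–nullity, nullity = 3 − 3 = 0.

0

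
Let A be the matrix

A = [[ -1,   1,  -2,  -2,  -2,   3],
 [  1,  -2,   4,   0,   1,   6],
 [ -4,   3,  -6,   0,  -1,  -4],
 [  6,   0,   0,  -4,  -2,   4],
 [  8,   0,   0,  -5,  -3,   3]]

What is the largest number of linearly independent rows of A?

4

Row reduce to echelon form.
R2 ← R2 + R1: [0, -1, 2, -2, -1, 9]
R3 ← R3 − (4)·R1: [0, -1, 2, 8, 7, -16]
R4 ← R4 + (6)·R1: [0, 6, -12, -16, -14, 22]
R5 ← R5 + (8)·R1: [0, 8, -16, -21, -19, 27]
R3 ← R3 − R2: [0, 0, 0, 10, 8, -25]
R4 ← R4 + (6)·R2: [0, 0, 0, -28, -20, 76]
R5 ← R5 + (8)·R2: [0, 0, 0, -37, -27, 99]
R4 ← R4 + (14/5)·R3: [0, 0, 0, 0, 12/5, 6]
R5 ← R5 + (37/10)·R3: [0, 0, 0, 0, 13/5, 13/2]
R5 ← R5 − (13/12)·R4: [0, 0, 0, 0, 0, 0]
Echelon form has 4 nonzero rows, so rank(A) = 4.
The rank gives the maximum number of linearly independent rows: 4.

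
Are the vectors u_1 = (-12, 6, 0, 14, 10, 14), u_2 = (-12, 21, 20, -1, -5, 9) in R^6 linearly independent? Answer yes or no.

Form the matrix with these vectors as rows and row reduce.
R2 ← R2 − R1: [0, 15, 20, -15, -15, -5]
2 nonzero rows, so the 2 vectors span a space of dimension 2.
Since 2 = 2, the vectors are linearly independent.

yes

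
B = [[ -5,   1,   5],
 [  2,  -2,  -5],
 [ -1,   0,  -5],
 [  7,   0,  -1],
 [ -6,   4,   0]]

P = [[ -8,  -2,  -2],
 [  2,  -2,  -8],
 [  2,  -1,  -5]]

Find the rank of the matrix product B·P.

First compute BP:
[[ 52,   3, -23],
 [-30,   5,  37],
 [ -2,   7,  27],
 [-58, -13,  -9],
 [ 56,   4, -20]]
Now row reduce the product.
R2 ← R2 + (15/26)·R1: [0, 175/26, 617/26]
R3 ← R3 + (1/26)·R1: [0, 185/26, 679/26]
R4 ← R4 + (29/26)·R1: [0, -251/26, -901/26]
R5 ← R5 − (14/13)·R1: [0, 10/13, 62/13]
R3 ← R3 − (37/35)·R2: [0, 0, 36/35]
R4 ← R4 + (251/175)·R2: [0, 0, -108/175]
R5 ← R5 − (4/35)·R2: [0, 0, 72/35]
R4 ← R4 + (3/5)·R3: [0, 0, 0]
R5 ← R5 − (2)·R3: [0, 0, 0]
3 nonzero rows, so rank(BP) = 3.

3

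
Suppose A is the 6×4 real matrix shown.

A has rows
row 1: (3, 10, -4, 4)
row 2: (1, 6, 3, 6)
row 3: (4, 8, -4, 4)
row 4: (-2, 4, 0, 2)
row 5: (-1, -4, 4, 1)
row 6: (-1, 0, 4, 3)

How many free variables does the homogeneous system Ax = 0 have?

Row reduce to echelon form.
R2 ← R2 − (1/3)·R1: [0, 8/3, 13/3, 14/3]
R3 ← R3 − (4/3)·R1: [0, -16/3, 4/3, -4/3]
R4 ← R4 + (2/3)·R1: [0, 32/3, -8/3, 14/3]
R5 ← R5 + (1/3)·R1: [0, -2/3, 8/3, 7/3]
R6 ← R6 + (1/3)·R1: [0, 10/3, 8/3, 13/3]
R3 ← R3 + (2)·R2: [0, 0, 10, 8]
R4 ← R4 − (4)·R2: [0, 0, -20, -14]
R5 ← R5 + (1/4)·R2: [0, 0, 15/4, 7/2]
R6 ← R6 − (5/4)·R2: [0, 0, -11/4, -3/2]
R4 ← R4 + (2)·R3: [0, 0, 0, 2]
R5 ← R5 − (3/8)·R3: [0, 0, 0, 1/2]
R6 ← R6 + (11/40)·R3: [0, 0, 0, 7/10]
R5 ← R5 − (1/4)·R4: [0, 0, 0, 0]
R6 ← R6 − (7/20)·R4: [0, 0, 0, 0]
4 nonzero rows, so rank(A) = 4.
A has 4 columns; by rank–nullity, nullity = 4 − 4 = 0.

0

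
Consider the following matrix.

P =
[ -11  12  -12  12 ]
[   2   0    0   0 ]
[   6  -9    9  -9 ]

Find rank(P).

Row reduce to echelon form.
R2 ← R2 + (2/11)·R1: [0, 24/11, -24/11, 24/11]
R3 ← R3 + (6/11)·R1: [0, -27/11, 27/11, -27/11]
R3 ← R3 + (9/8)·R2: [0, 0, 0, 0]
Echelon form has 2 nonzero rows, so rank(P) = 2.

2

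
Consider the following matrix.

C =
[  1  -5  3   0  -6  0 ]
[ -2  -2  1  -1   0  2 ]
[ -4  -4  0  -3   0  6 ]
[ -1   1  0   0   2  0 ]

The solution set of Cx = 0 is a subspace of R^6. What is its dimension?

Row reduce to echelon form.
R2 ← R2 + (2)·R1: [0, -12, 7, -1, -12, 2]
R3 ← R3 + (4)·R1: [0, -24, 12, -3, -24, 6]
R4 ← R4 + R1: [0, -4, 3, 0, -4, 0]
R3 ← R3 − (2)·R2: [0, 0, -2, -1, 0, 2]
R4 ← R4 − (1/3)·R2: [0, 0, 2/3, 1/3, 0, -2/3]
R4 ← R4 + (1/3)·R3: [0, 0, 0, 0, 0, 0]
3 nonzero rows, so rank(C) = 3.
C has 6 columns; by rank–nullity, nullity = 6 − 3 = 3.

3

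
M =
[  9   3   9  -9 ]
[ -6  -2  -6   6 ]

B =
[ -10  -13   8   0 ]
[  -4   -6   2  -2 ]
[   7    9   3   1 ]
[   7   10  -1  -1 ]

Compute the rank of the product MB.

First compute MB:
[[-102, -144, 114,  12],
 [ 68,  96, -76,  -8]]
Now row reduce the product.
R2 ← R2 + (2/3)·R1: [0, 0, 0, 0]
1 nonzero row, so rank(MB) = 1.

1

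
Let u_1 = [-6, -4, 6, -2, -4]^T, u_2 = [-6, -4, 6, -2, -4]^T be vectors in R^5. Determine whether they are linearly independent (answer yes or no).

no

Form the matrix with these vectors as rows and row reduce.
R2 ← R2 − R1: [0, 0, 0, 0, 0]
1 nonzero row, so the 2 vectors span a space of dimension 1.
Since 1 < 2, the vectors are linearly dependent.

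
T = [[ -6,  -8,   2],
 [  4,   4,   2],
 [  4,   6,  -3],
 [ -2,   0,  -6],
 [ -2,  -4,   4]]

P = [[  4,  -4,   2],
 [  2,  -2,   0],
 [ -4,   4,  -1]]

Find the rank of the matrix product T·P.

2

First compute TP:
[[-48,  48, -14],
 [ 16, -16,   6],
 [ 40, -40,  11],
 [ 16, -16,   2],
 [-32,  32,  -8]]
Now row reduce the product.
R2 ← R2 + (1/3)·R1: [0, 0, 4/3]
R3 ← R3 + (5/6)·R1: [0, 0, -2/3]
R4 ← R4 + (1/3)·R1: [0, 0, -8/3]
R5 ← R5 − (2/3)·R1: [0, 0, 4/3]
R3 ← R3 + (1/2)·R2: [0, 0, 0]
R4 ← R4 + (2)·R2: [0, 0, 0]
R5 ← R5 − R2: [0, 0, 0]
2 nonzero rows, so rank(TP) = 2.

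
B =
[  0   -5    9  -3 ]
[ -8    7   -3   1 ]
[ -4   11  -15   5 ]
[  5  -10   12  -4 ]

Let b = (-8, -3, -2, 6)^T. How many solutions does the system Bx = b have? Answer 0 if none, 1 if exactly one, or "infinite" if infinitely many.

Row reduce the augmented matrix [B | b].
Swap R1 ↔ R2
R3 ← R3 − (1/2)·R1: [0, 15/2, -27/2, 9/2, -1/2]
R4 ← R4 + (5/8)·R1: [0, -45/8, 81/8, -27/8, 33/8]
R3 ← R3 + (3/2)·R2: [0, 0, 0, 0, -25/2]
R4 ← R4 − (9/8)·R2: [0, 0, 0, 0, 105/8]
R4 ← R4 + (21/20)·R3: [0, 0, 0, 0, 0]
The echelon form has 3 nonzero rows; the last pivot sits in the augmented column, so rank(B) = 2 but rank([B|b]) = 3.
Since the ranks differ, the system is inconsistent.
It has no solutions.

0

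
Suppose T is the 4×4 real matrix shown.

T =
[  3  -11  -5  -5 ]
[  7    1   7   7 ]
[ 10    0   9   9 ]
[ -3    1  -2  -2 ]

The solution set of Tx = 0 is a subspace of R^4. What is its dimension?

2

Row reduce to echelon form.
R2 ← R2 − (7/3)·R1: [0, 80/3, 56/3, 56/3]
R3 ← R3 − (10/3)·R1: [0, 110/3, 77/3, 77/3]
R4 ← R4 + R1: [0, -10, -7, -7]
R3 ← R3 − (11/8)·R2: [0, 0, 0, 0]
R4 ← R4 + (3/8)·R2: [0, 0, 0, 0]
2 nonzero rows, so rank(T) = 2.
T has 4 columns; by rank–nullity, nullity = 4 − 2 = 2.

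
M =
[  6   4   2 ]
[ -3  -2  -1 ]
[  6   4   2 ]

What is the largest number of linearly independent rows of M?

Row reduce to echelon form.
R2 ← R2 + (1/2)·R1: [0, 0, 0]
R3 ← R3 − R1: [0, 0, 0]
Echelon form has 1 nonzero row, so rank(M) = 1.
The rank gives the maximum number of linearly independent rows: 1.

1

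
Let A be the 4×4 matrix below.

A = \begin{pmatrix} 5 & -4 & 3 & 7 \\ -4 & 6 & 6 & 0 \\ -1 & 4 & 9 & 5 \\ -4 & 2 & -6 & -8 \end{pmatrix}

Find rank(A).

2

Row reduce to echelon form.
R2 ← R2 + (4/5)·R1: [0, 14/5, 42/5, 28/5]
R3 ← R3 + (1/5)·R1: [0, 16/5, 48/5, 32/5]
R4 ← R4 + (4/5)·R1: [0, -6/5, -18/5, -12/5]
R3 ← R3 − (8/7)·R2: [0, 0, 0, 0]
R4 ← R4 + (3/7)·R2: [0, 0, 0, 0]
Echelon form has 2 nonzero rows, so rank(A) = 2.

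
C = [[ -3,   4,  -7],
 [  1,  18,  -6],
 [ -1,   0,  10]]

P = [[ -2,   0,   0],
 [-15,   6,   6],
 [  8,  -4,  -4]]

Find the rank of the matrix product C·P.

2

First compute CP:
[[-110,  52,  52],
 [-320, 132, 132],
 [ 82, -40, -40]]
Now row reduce the product.
R2 ← R2 − (32/11)·R1: [0, -212/11, -212/11]
R3 ← R3 + (41/55)·R1: [0, -68/55, -68/55]
R3 ← R3 − (17/265)·R2: [0, 0, 0]
2 nonzero rows, so rank(CP) = 2.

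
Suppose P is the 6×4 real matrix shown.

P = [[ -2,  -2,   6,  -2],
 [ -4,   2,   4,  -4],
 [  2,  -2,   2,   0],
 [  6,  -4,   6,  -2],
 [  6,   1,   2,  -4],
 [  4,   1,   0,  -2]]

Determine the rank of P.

3

Row reduce to echelon form.
R2 ← R2 − (2)·R1: [0, 6, -8, 0]
R3 ← R3 + R1: [0, -4, 8, -2]
R4 ← R4 + (3)·R1: [0, -10, 24, -8]
R5 ← R5 + (3)·R1: [0, -5, 20, -10]
R6 ← R6 + (2)·R1: [0, -3, 12, -6]
R3 ← R3 + (2/3)·R2: [0, 0, 8/3, -2]
R4 ← R4 + (5/3)·R2: [0, 0, 32/3, -8]
R5 ← R5 + (5/6)·R2: [0, 0, 40/3, -10]
R6 ← R6 + (1/2)·R2: [0, 0, 8, -6]
R4 ← R4 − (4)·R3: [0, 0, 0, 0]
R5 ← R5 − (5)·R3: [0, 0, 0, 0]
R6 ← R6 − (3)·R3: [0, 0, 0, 0]
Echelon form has 3 nonzero rows, so rank(P) = 3.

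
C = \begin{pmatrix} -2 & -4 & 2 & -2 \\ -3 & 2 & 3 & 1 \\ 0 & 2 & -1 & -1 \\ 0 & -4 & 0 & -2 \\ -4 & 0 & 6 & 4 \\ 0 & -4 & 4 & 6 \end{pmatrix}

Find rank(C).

3

Row reduce to echelon form.
R2 ← R2 − (3/2)·R1: [0, 8, 0, 4]
R5 ← R5 − (2)·R1: [0, 8, 2, 8]
R3 ← R3 − (1/4)·R2: [0, 0, -1, -2]
R4 ← R4 + (1/2)·R2: [0, 0, 0, 0]
R5 ← R5 − R2: [0, 0, 2, 4]
R6 ← R6 + (1/2)·R2: [0, 0, 4, 8]
R5 ← R5 + (2)·R3: [0, 0, 0, 0]
R6 ← R6 + (4)·R3: [0, 0, 0, 0]
Echelon form has 3 nonzero rows, so rank(C) = 3.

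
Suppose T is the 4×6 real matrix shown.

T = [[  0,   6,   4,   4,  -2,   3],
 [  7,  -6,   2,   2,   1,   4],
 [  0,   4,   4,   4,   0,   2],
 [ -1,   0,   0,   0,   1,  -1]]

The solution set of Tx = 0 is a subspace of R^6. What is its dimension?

3

Row reduce to echelon form.
Swap R1 ↔ R2
R4 ← R4 + (1/7)·R1: [0, -6/7, 2/7, 2/7, 8/7, -3/7]
R3 ← R3 − (2/3)·R2: [0, 0, 4/3, 4/3, 4/3, 0]
R4 ← R4 + (1/7)·R2: [0, 0, 6/7, 6/7, 6/7, 0]
R4 ← R4 − (9/14)·R3: [0, 0, 0, 0, 0, 0]
3 nonzero rows, so rank(T) = 3.
T has 6 columns; by rank–nullity, nullity = 6 − 3 = 3.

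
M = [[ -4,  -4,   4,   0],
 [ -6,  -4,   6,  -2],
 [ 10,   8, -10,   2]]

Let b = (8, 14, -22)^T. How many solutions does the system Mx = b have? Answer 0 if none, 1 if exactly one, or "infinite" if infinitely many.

infinite

Row reduce the augmented matrix [M | b].
R2 ← R2 − (3/2)·R1: [0, 2, 0, -2, 2]
R3 ← R3 + (5/2)·R1: [0, -2, 0, 2, -2]
R3 ← R3 + R2: [0, 0, 0, 0, 0]
The echelon form has 2 nonzero rows, and every pivot lies in the first 4 columns, so rank(M) = rank([M|b]) = 2.
The system is consistent.
rank = 2 < 4 unknowns, so there are infinitely many solutions.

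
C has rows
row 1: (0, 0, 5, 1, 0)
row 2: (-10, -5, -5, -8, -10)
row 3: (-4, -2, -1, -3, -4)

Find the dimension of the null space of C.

Row reduce to echelon form.
Swap R1 ↔ R2
R3 ← R3 − (2/5)·R1: [0, 0, 1, 1/5, 0]
R3 ← R3 − (1/5)·R2: [0, 0, 0, 0, 0]
2 nonzero rows, so rank(C) = 2.
C has 5 columns; by rank–nullity, nullity = 5 − 2 = 3.

3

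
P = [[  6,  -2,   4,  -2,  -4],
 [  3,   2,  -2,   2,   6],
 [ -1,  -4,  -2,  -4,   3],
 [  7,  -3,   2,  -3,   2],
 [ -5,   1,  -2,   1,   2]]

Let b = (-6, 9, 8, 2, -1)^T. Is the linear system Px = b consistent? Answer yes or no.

no

Row reduce the augmented matrix [P | b].
R2 ← R2 − (1/2)·R1: [0, 3, -4, 3, 8, 12]
R3 ← R3 + (1/6)·R1: [0, -13/3, -4/3, -13/3, 7/3, 7]
R4 ← R4 − (7/6)·R1: [0, -2/3, -8/3, -2/3, 20/3, 9]
R5 ← R5 + (5/6)·R1: [0, -2/3, 4/3, -2/3, -4/3, -6]
R3 ← R3 + (13/9)·R2: [0, 0, -64/9, 0, 125/9, 73/3]
R4 ← R4 + (2/9)·R2: [0, 0, -32/9, 0, 76/9, 35/3]
R5 ← R5 + (2/9)·R2: [0, 0, 4/9, 0, 4/9, -10/3]
R4 ← R4 − (1/2)·R3: [0, 0, 0, 0, 3/2, -1/2]
R5 ← R5 + (1/16)·R3: [0, 0, 0, 0, 21/16, -29/16]
R5 ← R5 − (7/8)·R4: [0, 0, 0, 0, 0, -11/8]
The echelon form has 5 nonzero rows; the last pivot sits in the augmented column, so rank(P) = 4 but rank([P|b]) = 5.
Since the ranks differ, the system is inconsistent.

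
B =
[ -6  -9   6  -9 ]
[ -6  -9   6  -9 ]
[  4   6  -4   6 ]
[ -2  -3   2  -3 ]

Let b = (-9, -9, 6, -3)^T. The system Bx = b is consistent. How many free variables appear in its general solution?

3

Row reduce the augmented matrix [B | b].
R2 ← R2 − R1: [0, 0, 0, 0, 0]
R3 ← R3 + (2/3)·R1: [0, 0, 0, 0, 0]
R4 ← R4 − (1/3)·R1: [0, 0, 0, 0, 0]
The echelon form has 1 nonzero rows, and every pivot lies in the first 4 columns, so rank(B) = rank([B|b]) = 1.
The system is consistent.
Free variables = (unknowns) − (rank) = 4 − 1 = 3.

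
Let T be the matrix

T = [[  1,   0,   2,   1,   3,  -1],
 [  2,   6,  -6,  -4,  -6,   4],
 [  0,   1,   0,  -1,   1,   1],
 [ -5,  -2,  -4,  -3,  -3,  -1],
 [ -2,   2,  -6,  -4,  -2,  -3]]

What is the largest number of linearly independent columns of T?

Row reduce to echelon form.
R2 ← R2 − (2)·R1: [0, 6, -10, -6, -12, 6]
R4 ← R4 + (5)·R1: [0, -2, 6, 2, 12, -6]
R5 ← R5 + (2)·R1: [0, 2, -2, -2, 4, -5]
R3 ← R3 − (1/6)·R2: [0, 0, 5/3, 0, 3, 0]
R4 ← R4 + (1/3)·R2: [0, 0, 8/3, 0, 8, -4]
R5 ← R5 − (1/3)·R2: [0, 0, 4/3, 0, 8, -7]
R4 ← R4 − (8/5)·R3: [0, 0, 0, 0, 16/5, -4]
R5 ← R5 − (4/5)·R3: [0, 0, 0, 0, 28/5, -7]
R5 ← R5 − (7/4)·R4: [0, 0, 0, 0, 0, 0]
Echelon form has 4 nonzero rows, so rank(T) = 4.
The rank gives the maximum number of linearly independent columns: 4.

4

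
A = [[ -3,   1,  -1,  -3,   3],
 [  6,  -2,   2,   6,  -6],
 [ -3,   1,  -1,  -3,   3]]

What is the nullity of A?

4

Row reduce to echelon form.
R2 ← R2 + (2)·R1: [0, 0, 0, 0, 0]
R3 ← R3 − R1: [0, 0, 0, 0, 0]
1 nonzero row, so rank(A) = 1.
A has 5 columns; by rank–nullity, nullity = 5 − 1 = 4.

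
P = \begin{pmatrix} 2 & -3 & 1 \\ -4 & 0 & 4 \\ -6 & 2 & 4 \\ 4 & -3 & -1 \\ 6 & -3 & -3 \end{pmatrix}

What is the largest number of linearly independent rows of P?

2

Row reduce to echelon form.
R2 ← R2 + (2)·R1: [0, -6, 6]
R3 ← R3 + (3)·R1: [0, -7, 7]
R4 ← R4 − (2)·R1: [0, 3, -3]
R5 ← R5 − (3)·R1: [0, 6, -6]
R3 ← R3 − (7/6)·R2: [0, 0, 0]
R4 ← R4 + (1/2)·R2: [0, 0, 0]
R5 ← R5 + R2: [0, 0, 0]
Echelon form has 2 nonzero rows, so rank(P) = 2.
The rank gives the maximum number of linearly independent rows: 2.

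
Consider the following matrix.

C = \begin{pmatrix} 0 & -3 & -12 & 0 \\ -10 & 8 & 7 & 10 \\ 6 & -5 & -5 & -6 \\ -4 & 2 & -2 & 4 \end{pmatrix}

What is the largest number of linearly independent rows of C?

Row reduce to echelon form.
Swap R1 ↔ R2
R3 ← R3 + (3/5)·R1: [0, -1/5, -4/5, 0]
R4 ← R4 − (2/5)·R1: [0, -6/5, -24/5, 0]
R3 ← R3 − (1/15)·R2: [0, 0, 0, 0]
R4 ← R4 − (2/5)·R2: [0, 0, 0, 0]
Echelon form has 2 nonzero rows, so rank(C) = 2.
The rank gives the maximum number of linearly independent rows: 2.

2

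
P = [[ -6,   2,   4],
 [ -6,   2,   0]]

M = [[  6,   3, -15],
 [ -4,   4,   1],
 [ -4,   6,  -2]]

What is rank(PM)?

2

First compute PM:
[[-60,  14,  84],
 [-44, -10,  92]]
Now row reduce the product.
R2 ← R2 − (11/15)·R1: [0, -304/15, 152/5]
2 nonzero rows, so rank(PM) = 2.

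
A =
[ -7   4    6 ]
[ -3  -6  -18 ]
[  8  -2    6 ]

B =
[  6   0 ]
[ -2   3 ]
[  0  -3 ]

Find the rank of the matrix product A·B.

First compute AB:
[[-50,  -6],
 [ -6,  36],
 [ 52, -24]]
Now row reduce the product.
R2 ← R2 − (3/25)·R1: [0, 918/25]
R3 ← R3 + (26/25)·R1: [0, -756/25]
R3 ← R3 + (14/17)·R2: [0, 0]
2 nonzero rows, so rank(AB) = 2.

2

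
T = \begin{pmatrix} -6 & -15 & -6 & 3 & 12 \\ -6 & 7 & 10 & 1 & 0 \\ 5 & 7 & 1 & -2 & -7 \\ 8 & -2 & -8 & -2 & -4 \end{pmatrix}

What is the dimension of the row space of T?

Row reduce to echelon form.
R2 ← R2 − R1: [0, 22, 16, -2, -12]
R3 ← R3 + (5/6)·R1: [0, -11/2, -4, 1/2, 3]
R4 ← R4 + (4/3)·R1: [0, -22, -16, 2, 12]
R3 ← R3 + (1/4)·R2: [0, 0, 0, 0, 0]
R4 ← R4 + R2: [0, 0, 0, 0, 0]
Echelon form has 2 nonzero rows, so rank(T) = 2.
The row space has dimension equal to the rank: 2.

2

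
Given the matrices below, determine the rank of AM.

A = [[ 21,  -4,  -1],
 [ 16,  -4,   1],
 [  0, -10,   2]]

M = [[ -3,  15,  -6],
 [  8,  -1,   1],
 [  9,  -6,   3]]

2

First compute AM:
[[-104, 325, -133],
 [-71, 238, -97],
 [-62,  -2,  -4]]
Now row reduce the product.
R2 ← R2 − (71/104)·R1: [0, 129/8, -645/104]
R3 ← R3 − (31/52)·R1: [0, -783/4, 3915/52]
R3 ← R3 + (522/43)·R2: [0, 0, 0]
2 nonzero rows, so rank(AM) = 2.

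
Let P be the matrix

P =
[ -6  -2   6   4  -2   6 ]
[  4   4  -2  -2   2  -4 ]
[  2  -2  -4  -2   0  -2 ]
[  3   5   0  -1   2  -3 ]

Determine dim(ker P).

4

Row reduce to echelon form.
R2 ← R2 + (2/3)·R1: [0, 8/3, 2, 2/3, 2/3, 0]
R3 ← R3 + (1/3)·R1: [0, -8/3, -2, -2/3, -2/3, 0]
R4 ← R4 + (1/2)·R1: [0, 4, 3, 1, 1, 0]
R3 ← R3 + R2: [0, 0, 0, 0, 0, 0]
R4 ← R4 − (3/2)·R2: [0, 0, 0, 0, 0, 0]
2 nonzero rows, so rank(P) = 2.
P has 6 columns; by rank–nullity, nullity = 6 − 2 = 4.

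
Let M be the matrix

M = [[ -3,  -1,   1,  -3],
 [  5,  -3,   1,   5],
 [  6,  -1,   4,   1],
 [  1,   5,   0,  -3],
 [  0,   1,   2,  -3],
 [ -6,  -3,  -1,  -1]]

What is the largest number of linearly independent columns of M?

Row reduce to echelon form.
R2 ← R2 + (5/3)·R1: [0, -14/3, 8/3, 0]
R3 ← R3 + (2)·R1: [0, -3, 6, -5]
R4 ← R4 + (1/3)·R1: [0, 14/3, 1/3, -4]
R6 ← R6 − (2)·R1: [0, -1, -3, 5]
R3 ← R3 − (9/14)·R2: [0, 0, 30/7, -5]
R4 ← R4 + R2: [0, 0, 3, -4]
R5 ← R5 + (3/14)·R2: [0, 0, 18/7, -3]
R6 ← R6 − (3/14)·R2: [0, 0, -25/7, 5]
R4 ← R4 − (7/10)·R3: [0, 0, 0, -1/2]
R5 ← R5 − (3/5)·R3: [0, 0, 0, 0]
R6 ← R6 + (5/6)·R3: [0, 0, 0, 5/6]
R6 ← R6 + (5/3)·R4: [0, 0, 0, 0]
Echelon form has 4 nonzero rows, so rank(M) = 4.
The rank gives the maximum number of linearly independent columns: 4.

4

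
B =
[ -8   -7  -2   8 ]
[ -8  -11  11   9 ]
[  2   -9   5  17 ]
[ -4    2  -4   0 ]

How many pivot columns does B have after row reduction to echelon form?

4

Row reduce to echelon form.
R2 ← R2 − R1: [0, -4, 13, 1]
R3 ← R3 + (1/4)·R1: [0, -43/4, 9/2, 19]
R4 ← R4 − (1/2)·R1: [0, 11/2, -3, -4]
R3 ← R3 − (43/16)·R2: [0, 0, -487/16, 261/16]
R4 ← R4 + (11/8)·R2: [0, 0, 119/8, -21/8]
R4 ← R4 + (238/487)·R3: [0, 0, 0, 2604/487]
Echelon form has 4 nonzero rows, so rank(B) = 4.
Each nonzero row contributes one pivot column: 4 pivot columns.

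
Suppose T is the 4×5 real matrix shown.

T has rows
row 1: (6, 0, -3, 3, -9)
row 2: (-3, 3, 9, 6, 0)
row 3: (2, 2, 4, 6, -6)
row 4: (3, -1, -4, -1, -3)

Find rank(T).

2

Row reduce to echelon form.
R2 ← R2 + (1/2)·R1: [0, 3, 15/2, 15/2, -9/2]
R3 ← R3 − (1/3)·R1: [0, 2, 5, 5, -3]
R4 ← R4 − (1/2)·R1: [0, -1, -5/2, -5/2, 3/2]
R3 ← R3 − (2/3)·R2: [0, 0, 0, 0, 0]
R4 ← R4 + (1/3)·R2: [0, 0, 0, 0, 0]
Echelon form has 2 nonzero rows, so rank(T) = 2.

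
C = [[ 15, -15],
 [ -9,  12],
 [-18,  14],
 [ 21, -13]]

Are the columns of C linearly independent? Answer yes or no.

Row reduce C to echelon form.
R2 ← R2 + (3/5)·R1: [0, 3]
R3 ← R3 + (6/5)·R1: [0, -4]
R4 ← R4 − (7/5)·R1: [0, 8]
R3 ← R3 + (4/3)·R2: [0, 0]
R4 ← R4 − (8/3)·R2: [0, 0]
2 pivots among 2 columns.
Every column is a pivot column, so the columns are linearly independent.

yes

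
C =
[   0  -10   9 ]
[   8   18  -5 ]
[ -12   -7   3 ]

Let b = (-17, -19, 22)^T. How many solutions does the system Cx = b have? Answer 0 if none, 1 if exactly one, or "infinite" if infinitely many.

Row reduce the augmented matrix [C | b].
Swap R1 ↔ R2
R3 ← R3 + (3/2)·R1: [0, 20, -9/2, -13/2]
R3 ← R3 + (2)·R2: [0, 0, 27/2, -81/2]
The echelon form has 3 nonzero rows, and every pivot lies in the first 3 columns, so rank(C) = rank([C|b]) = 3.
The system is consistent.
rank = 3 = number of unknowns, so the solution is unique.

1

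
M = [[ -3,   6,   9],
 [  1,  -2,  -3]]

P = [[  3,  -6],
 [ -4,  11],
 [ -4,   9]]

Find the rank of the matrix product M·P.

1

First compute MP:
[[-69, 165],
 [ 23, -55]]
Now row reduce the product.
R2 ← R2 + (1/3)·R1: [0, 0]
1 nonzero row, so rank(MP) = 1.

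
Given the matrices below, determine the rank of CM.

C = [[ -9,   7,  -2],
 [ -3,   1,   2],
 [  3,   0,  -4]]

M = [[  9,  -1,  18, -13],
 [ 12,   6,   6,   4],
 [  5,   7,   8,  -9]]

First compute CM:
[[ -7,  37, -136, 163],
 [ -5,  23, -32,  25],
 [  7, -31,  22,  -3]]
Now row reduce the product.
R2 ← R2 − (5/7)·R1: [0, -24/7, 456/7, -640/7]
R3 ← R3 + R1: [0, 6, -114, 160]
R3 ← R3 + (7/4)·R2: [0, 0, 0, 0]
2 nonzero rows, so rank(CM) = 2.

2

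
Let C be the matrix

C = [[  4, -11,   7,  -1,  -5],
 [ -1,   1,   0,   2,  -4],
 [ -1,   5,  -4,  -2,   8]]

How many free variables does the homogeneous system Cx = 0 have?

Row reduce to echelon form.
R2 ← R2 + (1/4)·R1: [0, -7/4, 7/4, 7/4, -21/4]
R3 ← R3 + (1/4)·R1: [0, 9/4, -9/4, -9/4, 27/4]
R3 ← R3 + (9/7)·R2: [0, 0, 0, 0, 0]
2 nonzero rows, so rank(C) = 2.
C has 5 columns; by rank–nullity, nullity = 5 − 2 = 3.

3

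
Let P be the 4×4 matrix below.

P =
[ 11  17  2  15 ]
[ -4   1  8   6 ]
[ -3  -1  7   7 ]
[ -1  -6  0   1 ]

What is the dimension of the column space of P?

Row reduce to echelon form.
R2 ← R2 + (4/11)·R1: [0, 79/11, 96/11, 126/11]
R3 ← R3 + (3/11)·R1: [0, 40/11, 83/11, 122/11]
R4 ← R4 + (1/11)·R1: [0, -49/11, 2/11, 26/11]
R3 ← R3 − (40/79)·R2: [0, 0, 247/79, 418/79]
R4 ← R4 + (49/79)·R2: [0, 0, 442/79, 748/79]
R4 ← R4 − (34/19)·R3: [0, 0, 0, 0]
Echelon form has 3 nonzero rows, so rank(P) = 3.
The column space has dimension equal to the rank: 3.

3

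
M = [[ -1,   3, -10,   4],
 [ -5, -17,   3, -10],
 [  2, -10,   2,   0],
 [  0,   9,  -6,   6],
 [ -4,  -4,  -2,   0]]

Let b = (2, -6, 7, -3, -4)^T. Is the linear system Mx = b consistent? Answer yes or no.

no

Row reduce the augmented matrix [M | b].
R2 ← R2 − (5)·R1: [0, -32, 53, -30, -16]
R3 ← R3 + (2)·R1: [0, -4, -18, 8, 11]
R5 ← R5 − (4)·R1: [0, -16, 38, -16, -12]
R3 ← R3 − (1/8)·R2: [0, 0, -197/8, 47/4, 13]
R4 ← R4 + (9/32)·R2: [0, 0, 285/32, -39/16, -15/2]
R5 ← R5 − (1/2)·R2: [0, 0, 23/2, -1, -4]
R4 ← R4 + (285/788)·R3: [0, 0, 0, 357/197, -2205/788]
R5 ← R5 + (92/197)·R3: [0, 0, 0, 884/197, 408/197]
R5 ← R5 − (52/21)·R4: [0, 0, 0, 0, 9]
The echelon form has 5 nonzero rows; the last pivot sits in the augmented column, so rank(M) = 4 but rank([M|b]) = 5.
Since the ranks differ, the system is inconsistent.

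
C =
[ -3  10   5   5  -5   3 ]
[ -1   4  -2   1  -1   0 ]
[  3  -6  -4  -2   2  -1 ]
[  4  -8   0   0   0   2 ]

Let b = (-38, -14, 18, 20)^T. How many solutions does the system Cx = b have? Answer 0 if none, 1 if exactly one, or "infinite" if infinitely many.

Row reduce the augmented matrix [C | b].
R2 ← R2 − (1/3)·R1: [0, 2/3, -11/3, -2/3, 2/3, -1, -4/3]
R3 ← R3 + R1: [0, 4, 1, 3, -3, 2, -20]
R4 ← R4 + (4/3)·R1: [0, 16/3, 20/3, 20/3, -20/3, 6, -92/3]
R3 ← R3 − (6)·R2: [0, 0, 23, 7, -7, 8, -12]
R4 ← R4 − (8)·R2: [0, 0, 36, 12, -12, 14, -20]
R4 ← R4 − (36/23)·R3: [0, 0, 0, 24/23, -24/23, 34/23, -28/23]
The echelon form has 4 nonzero rows, and every pivot lies in the first 6 columns, so rank(C) = rank([C|b]) = 4.
The system is consistent.
rank = 4 < 6 unknowns, so there are infinitely many solutions.

infinite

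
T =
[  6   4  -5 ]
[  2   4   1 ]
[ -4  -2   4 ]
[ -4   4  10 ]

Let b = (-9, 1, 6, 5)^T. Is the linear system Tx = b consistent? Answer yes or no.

no

Row reduce the augmented matrix [T | b].
R2 ← R2 − (1/3)·R1: [0, 8/3, 8/3, 4]
R3 ← R3 + (2/3)·R1: [0, 2/3, 2/3, 0]
R4 ← R4 + (2/3)·R1: [0, 20/3, 20/3, -1]
R3 ← R3 − (1/4)·R2: [0, 0, 0, -1]
R4 ← R4 − (5/2)·R2: [0, 0, 0, -11]
R4 ← R4 − (11)·R3: [0, 0, 0, 0]
The echelon form has 3 nonzero rows; the last pivot sits in the augmented column, so rank(T) = 2 but rank([T|b]) = 3.
Since the ranks differ, the system is inconsistent.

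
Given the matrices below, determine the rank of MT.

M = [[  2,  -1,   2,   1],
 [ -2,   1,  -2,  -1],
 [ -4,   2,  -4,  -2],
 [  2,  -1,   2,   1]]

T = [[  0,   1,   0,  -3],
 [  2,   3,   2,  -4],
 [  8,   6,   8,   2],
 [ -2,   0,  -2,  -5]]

First compute MT:
[[ 12,  11,  12,  -3],
 [-12, -11, -12,   3],
 [-24, -22, -24,   6],
 [ 12,  11,  12,  -3]]
Now row reduce the product.
R2 ← R2 + R1: [0, 0, 0, 0]
R3 ← R3 + (2)·R1: [0, 0, 0, 0]
R4 ← R4 − R1: [0, 0, 0, 0]
1 nonzero row, so rank(MT) = 1.

1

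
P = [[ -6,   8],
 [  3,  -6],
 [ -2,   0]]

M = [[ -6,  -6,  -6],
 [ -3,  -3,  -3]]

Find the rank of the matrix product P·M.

1

First compute PM:
[[ 12,  12,  12],
 [  0,   0,   0],
 [ 12,  12,  12]]
Now row reduce the product.
R3 ← R3 − R1: [0, 0, 0]
1 nonzero row, so rank(PM) = 1.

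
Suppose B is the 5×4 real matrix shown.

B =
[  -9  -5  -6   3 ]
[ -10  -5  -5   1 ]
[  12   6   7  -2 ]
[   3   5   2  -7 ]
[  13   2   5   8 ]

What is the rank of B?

3

Row reduce to echelon form.
R2 ← R2 − (10/9)·R1: [0, 5/9, 5/3, -7/3]
R3 ← R3 + (4/3)·R1: [0, -2/3, -1, 2]
R4 ← R4 + (1/3)·R1: [0, 10/3, 0, -6]
R5 ← R5 + (13/9)·R1: [0, -47/9, -11/3, 37/3]
R3 ← R3 + (6/5)·R2: [0, 0, 1, -4/5]
R4 ← R4 − (6)·R2: [0, 0, -10, 8]
R5 ← R5 + (47/5)·R2: [0, 0, 12, -48/5]
R4 ← R4 + (10)·R3: [0, 0, 0, 0]
R5 ← R5 − (12)·R3: [0, 0, 0, 0]
Echelon form has 3 nonzero rows, so rank(B) = 3.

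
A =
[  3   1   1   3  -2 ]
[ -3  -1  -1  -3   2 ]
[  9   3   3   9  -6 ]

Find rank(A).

1

Row reduce to echelon form.
R2 ← R2 + R1: [0, 0, 0, 0, 0]
R3 ← R3 − (3)·R1: [0, 0, 0, 0, 0]
Echelon form has 1 nonzero row, so rank(A) = 1.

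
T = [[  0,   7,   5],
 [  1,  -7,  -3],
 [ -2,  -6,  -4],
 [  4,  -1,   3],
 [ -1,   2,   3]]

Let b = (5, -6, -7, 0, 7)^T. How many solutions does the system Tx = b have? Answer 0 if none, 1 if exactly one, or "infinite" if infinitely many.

Row reduce the augmented matrix [T | b].
Swap R1 ↔ R2
R3 ← R3 + (2)·R1: [0, -20, -10, -19]
R4 ← R4 − (4)·R1: [0, 27, 15, 24]
R5 ← R5 + R1: [0, -5, 0, 1]
R3 ← R3 + (20/7)·R2: [0, 0, 30/7, -33/7]
R4 ← R4 − (27/7)·R2: [0, 0, -30/7, 33/7]
R5 ← R5 + (5/7)·R2: [0, 0, 25/7, 32/7]
R4 ← R4 + R3: [0, 0, 0, 0]
R5 ← R5 − (5/6)·R3: [0, 0, 0, 17/2]
Swap R4 ↔ R5
The echelon form has 4 nonzero rows; the last pivot sits in the augmented column, so rank(T) = 3 but rank([T|b]) = 4.
Since the ranks differ, the system is inconsistent.
It has no solutions.

0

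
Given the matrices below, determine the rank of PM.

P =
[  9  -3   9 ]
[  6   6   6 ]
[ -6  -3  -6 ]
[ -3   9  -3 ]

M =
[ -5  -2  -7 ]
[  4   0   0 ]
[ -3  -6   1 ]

First compute PM:
[[-84, -72, -54],
 [-24, -48, -36],
 [ 36,  48,  36],
 [ 60,  24,  18]]
Now row reduce the product.
R2 ← R2 − (2/7)·R1: [0, -192/7, -144/7]
R3 ← R3 + (3/7)·R1: [0, 120/7, 90/7]
R4 ← R4 + (5/7)·R1: [0, -192/7, -144/7]
R3 ← R3 + (5/8)·R2: [0, 0, 0]
R4 ← R4 − R2: [0, 0, 0]
2 nonzero rows, so rank(PM) = 2.

2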